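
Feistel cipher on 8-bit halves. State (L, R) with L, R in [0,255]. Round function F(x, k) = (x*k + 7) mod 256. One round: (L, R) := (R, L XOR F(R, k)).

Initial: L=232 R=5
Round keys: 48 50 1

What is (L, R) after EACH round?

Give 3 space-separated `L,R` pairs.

Round 1 (k=48): L=5 R=31
Round 2 (k=50): L=31 R=16
Round 3 (k=1): L=16 R=8

Answer: 5,31 31,16 16,8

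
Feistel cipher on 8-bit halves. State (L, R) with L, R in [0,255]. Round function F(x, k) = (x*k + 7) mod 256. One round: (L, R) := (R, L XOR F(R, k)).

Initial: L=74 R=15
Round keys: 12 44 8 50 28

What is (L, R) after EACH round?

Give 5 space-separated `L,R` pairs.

Round 1 (k=12): L=15 R=241
Round 2 (k=44): L=241 R=124
Round 3 (k=8): L=124 R=22
Round 4 (k=50): L=22 R=47
Round 5 (k=28): L=47 R=61

Answer: 15,241 241,124 124,22 22,47 47,61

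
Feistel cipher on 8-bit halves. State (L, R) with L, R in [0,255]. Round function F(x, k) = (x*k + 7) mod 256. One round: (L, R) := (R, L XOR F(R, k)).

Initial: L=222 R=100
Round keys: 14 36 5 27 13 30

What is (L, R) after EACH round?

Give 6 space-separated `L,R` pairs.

Answer: 100,161 161,207 207,179 179,39 39,177 177,226

Derivation:
Round 1 (k=14): L=100 R=161
Round 2 (k=36): L=161 R=207
Round 3 (k=5): L=207 R=179
Round 4 (k=27): L=179 R=39
Round 5 (k=13): L=39 R=177
Round 6 (k=30): L=177 R=226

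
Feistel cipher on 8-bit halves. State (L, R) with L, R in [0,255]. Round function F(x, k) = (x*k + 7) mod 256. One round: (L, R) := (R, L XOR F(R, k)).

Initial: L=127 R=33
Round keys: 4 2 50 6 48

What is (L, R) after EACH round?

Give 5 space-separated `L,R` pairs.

Round 1 (k=4): L=33 R=244
Round 2 (k=2): L=244 R=206
Round 3 (k=50): L=206 R=183
Round 4 (k=6): L=183 R=159
Round 5 (k=48): L=159 R=96

Answer: 33,244 244,206 206,183 183,159 159,96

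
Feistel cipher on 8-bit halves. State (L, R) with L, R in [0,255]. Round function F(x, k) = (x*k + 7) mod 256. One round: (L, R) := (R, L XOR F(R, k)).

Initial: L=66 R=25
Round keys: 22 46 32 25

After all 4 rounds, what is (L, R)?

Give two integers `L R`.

Round 1 (k=22): L=25 R=111
Round 2 (k=46): L=111 R=224
Round 3 (k=32): L=224 R=104
Round 4 (k=25): L=104 R=207

Answer: 104 207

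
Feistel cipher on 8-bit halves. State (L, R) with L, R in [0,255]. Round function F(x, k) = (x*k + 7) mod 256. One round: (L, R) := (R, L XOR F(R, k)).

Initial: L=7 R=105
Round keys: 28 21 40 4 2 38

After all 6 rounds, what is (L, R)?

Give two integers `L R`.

Answer: 154 2

Derivation:
Round 1 (k=28): L=105 R=132
Round 2 (k=21): L=132 R=178
Round 3 (k=40): L=178 R=83
Round 4 (k=4): L=83 R=225
Round 5 (k=2): L=225 R=154
Round 6 (k=38): L=154 R=2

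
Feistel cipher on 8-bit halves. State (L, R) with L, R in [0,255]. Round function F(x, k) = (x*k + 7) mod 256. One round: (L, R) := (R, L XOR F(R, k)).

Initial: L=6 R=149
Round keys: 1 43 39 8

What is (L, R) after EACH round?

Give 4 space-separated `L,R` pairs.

Round 1 (k=1): L=149 R=154
Round 2 (k=43): L=154 R=112
Round 3 (k=39): L=112 R=141
Round 4 (k=8): L=141 R=31

Answer: 149,154 154,112 112,141 141,31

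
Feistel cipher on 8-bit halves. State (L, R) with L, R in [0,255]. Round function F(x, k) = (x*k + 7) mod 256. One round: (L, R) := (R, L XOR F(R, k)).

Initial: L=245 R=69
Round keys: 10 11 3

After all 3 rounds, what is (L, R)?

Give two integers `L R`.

Answer: 14 125

Derivation:
Round 1 (k=10): L=69 R=76
Round 2 (k=11): L=76 R=14
Round 3 (k=3): L=14 R=125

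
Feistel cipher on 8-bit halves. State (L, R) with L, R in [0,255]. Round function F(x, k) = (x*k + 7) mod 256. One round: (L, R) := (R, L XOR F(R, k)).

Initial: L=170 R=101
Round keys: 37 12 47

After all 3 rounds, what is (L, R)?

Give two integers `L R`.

Answer: 26 199

Derivation:
Round 1 (k=37): L=101 R=10
Round 2 (k=12): L=10 R=26
Round 3 (k=47): L=26 R=199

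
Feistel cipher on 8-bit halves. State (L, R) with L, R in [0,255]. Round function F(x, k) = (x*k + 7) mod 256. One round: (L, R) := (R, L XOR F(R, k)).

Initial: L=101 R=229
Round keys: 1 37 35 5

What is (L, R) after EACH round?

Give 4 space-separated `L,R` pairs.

Round 1 (k=1): L=229 R=137
Round 2 (k=37): L=137 R=49
Round 3 (k=35): L=49 R=51
Round 4 (k=5): L=51 R=55

Answer: 229,137 137,49 49,51 51,55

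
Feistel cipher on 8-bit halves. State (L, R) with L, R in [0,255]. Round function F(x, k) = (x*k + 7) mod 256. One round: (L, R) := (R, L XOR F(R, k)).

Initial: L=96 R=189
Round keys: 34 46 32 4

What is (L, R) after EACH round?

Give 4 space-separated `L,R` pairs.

Round 1 (k=34): L=189 R=65
Round 2 (k=46): L=65 R=8
Round 3 (k=32): L=8 R=70
Round 4 (k=4): L=70 R=23

Answer: 189,65 65,8 8,70 70,23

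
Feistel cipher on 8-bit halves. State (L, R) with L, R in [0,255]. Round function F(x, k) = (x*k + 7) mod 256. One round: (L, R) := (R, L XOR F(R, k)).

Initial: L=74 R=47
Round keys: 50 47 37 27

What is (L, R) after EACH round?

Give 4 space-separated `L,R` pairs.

Round 1 (k=50): L=47 R=127
Round 2 (k=47): L=127 R=119
Round 3 (k=37): L=119 R=69
Round 4 (k=27): L=69 R=57

Answer: 47,127 127,119 119,69 69,57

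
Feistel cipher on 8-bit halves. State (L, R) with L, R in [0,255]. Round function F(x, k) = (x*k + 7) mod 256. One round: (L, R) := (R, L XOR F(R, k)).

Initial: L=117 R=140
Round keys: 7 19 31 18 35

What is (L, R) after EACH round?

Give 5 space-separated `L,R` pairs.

Round 1 (k=7): L=140 R=174
Round 2 (k=19): L=174 R=125
Round 3 (k=31): L=125 R=132
Round 4 (k=18): L=132 R=50
Round 5 (k=35): L=50 R=89

Answer: 140,174 174,125 125,132 132,50 50,89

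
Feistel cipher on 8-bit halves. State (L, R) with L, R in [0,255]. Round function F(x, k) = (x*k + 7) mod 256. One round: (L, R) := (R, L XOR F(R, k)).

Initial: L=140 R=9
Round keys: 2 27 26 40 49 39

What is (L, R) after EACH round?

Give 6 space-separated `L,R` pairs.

Round 1 (k=2): L=9 R=149
Round 2 (k=27): L=149 R=183
Round 3 (k=26): L=183 R=8
Round 4 (k=40): L=8 R=240
Round 5 (k=49): L=240 R=255
Round 6 (k=39): L=255 R=16

Answer: 9,149 149,183 183,8 8,240 240,255 255,16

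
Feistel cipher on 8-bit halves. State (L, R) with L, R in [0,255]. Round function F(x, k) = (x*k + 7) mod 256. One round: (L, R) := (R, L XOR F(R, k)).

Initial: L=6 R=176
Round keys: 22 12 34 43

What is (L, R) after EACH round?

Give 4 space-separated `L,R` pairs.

Answer: 176,33 33,35 35,140 140,168

Derivation:
Round 1 (k=22): L=176 R=33
Round 2 (k=12): L=33 R=35
Round 3 (k=34): L=35 R=140
Round 4 (k=43): L=140 R=168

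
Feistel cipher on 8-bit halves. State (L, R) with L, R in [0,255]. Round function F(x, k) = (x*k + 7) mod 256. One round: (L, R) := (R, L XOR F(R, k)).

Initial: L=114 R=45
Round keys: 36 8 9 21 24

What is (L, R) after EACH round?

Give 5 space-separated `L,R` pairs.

Round 1 (k=36): L=45 R=41
Round 2 (k=8): L=41 R=98
Round 3 (k=9): L=98 R=80
Round 4 (k=21): L=80 R=245
Round 5 (k=24): L=245 R=175

Answer: 45,41 41,98 98,80 80,245 245,175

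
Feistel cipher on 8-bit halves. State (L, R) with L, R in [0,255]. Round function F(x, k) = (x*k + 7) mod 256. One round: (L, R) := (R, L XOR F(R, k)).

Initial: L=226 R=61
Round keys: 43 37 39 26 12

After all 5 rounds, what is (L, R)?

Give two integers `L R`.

Answer: 47 238

Derivation:
Round 1 (k=43): L=61 R=164
Round 2 (k=37): L=164 R=134
Round 3 (k=39): L=134 R=213
Round 4 (k=26): L=213 R=47
Round 5 (k=12): L=47 R=238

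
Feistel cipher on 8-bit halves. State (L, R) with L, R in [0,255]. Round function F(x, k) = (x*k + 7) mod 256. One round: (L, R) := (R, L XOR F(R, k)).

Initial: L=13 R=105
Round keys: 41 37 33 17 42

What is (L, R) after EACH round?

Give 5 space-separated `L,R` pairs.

Round 1 (k=41): L=105 R=213
Round 2 (k=37): L=213 R=185
Round 3 (k=33): L=185 R=53
Round 4 (k=17): L=53 R=53
Round 5 (k=42): L=53 R=140

Answer: 105,213 213,185 185,53 53,53 53,140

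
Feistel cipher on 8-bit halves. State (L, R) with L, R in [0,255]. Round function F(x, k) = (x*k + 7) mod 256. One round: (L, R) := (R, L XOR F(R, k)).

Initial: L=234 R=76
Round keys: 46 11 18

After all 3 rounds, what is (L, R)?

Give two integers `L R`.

Round 1 (k=46): L=76 R=69
Round 2 (k=11): L=69 R=178
Round 3 (k=18): L=178 R=206

Answer: 178 206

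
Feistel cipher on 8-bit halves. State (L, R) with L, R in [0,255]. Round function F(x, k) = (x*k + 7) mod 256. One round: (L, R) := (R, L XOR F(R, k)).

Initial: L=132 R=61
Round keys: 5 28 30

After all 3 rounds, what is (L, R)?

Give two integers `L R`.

Round 1 (k=5): L=61 R=188
Round 2 (k=28): L=188 R=170
Round 3 (k=30): L=170 R=79

Answer: 170 79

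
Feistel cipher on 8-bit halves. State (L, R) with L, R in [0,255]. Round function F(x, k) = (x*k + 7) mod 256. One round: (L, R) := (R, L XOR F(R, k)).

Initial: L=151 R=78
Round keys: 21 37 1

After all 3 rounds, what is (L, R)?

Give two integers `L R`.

Answer: 103 148

Derivation:
Round 1 (k=21): L=78 R=250
Round 2 (k=37): L=250 R=103
Round 3 (k=1): L=103 R=148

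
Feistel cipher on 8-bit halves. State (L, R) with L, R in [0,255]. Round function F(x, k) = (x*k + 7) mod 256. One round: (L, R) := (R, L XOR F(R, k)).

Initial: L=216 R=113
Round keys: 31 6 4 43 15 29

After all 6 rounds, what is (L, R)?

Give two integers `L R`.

Answer: 46 165

Derivation:
Round 1 (k=31): L=113 R=110
Round 2 (k=6): L=110 R=234
Round 3 (k=4): L=234 R=193
Round 4 (k=43): L=193 R=152
Round 5 (k=15): L=152 R=46
Round 6 (k=29): L=46 R=165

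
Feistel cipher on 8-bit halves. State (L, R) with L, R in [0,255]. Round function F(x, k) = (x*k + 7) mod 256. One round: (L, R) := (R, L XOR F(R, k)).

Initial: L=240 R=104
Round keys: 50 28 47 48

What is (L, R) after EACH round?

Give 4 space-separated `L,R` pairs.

Round 1 (k=50): L=104 R=167
Round 2 (k=28): L=167 R=35
Round 3 (k=47): L=35 R=211
Round 4 (k=48): L=211 R=180

Answer: 104,167 167,35 35,211 211,180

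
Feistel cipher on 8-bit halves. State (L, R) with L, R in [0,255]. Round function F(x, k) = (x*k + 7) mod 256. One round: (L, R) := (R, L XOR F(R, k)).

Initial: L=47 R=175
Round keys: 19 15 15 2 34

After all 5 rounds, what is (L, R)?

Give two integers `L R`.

Answer: 166 44

Derivation:
Round 1 (k=19): L=175 R=43
Round 2 (k=15): L=43 R=35
Round 3 (k=15): L=35 R=63
Round 4 (k=2): L=63 R=166
Round 5 (k=34): L=166 R=44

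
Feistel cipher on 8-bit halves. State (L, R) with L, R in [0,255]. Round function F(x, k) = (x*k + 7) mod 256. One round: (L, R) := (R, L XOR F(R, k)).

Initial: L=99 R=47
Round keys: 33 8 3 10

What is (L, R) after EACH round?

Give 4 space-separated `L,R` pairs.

Answer: 47,117 117,128 128,242 242,251

Derivation:
Round 1 (k=33): L=47 R=117
Round 2 (k=8): L=117 R=128
Round 3 (k=3): L=128 R=242
Round 4 (k=10): L=242 R=251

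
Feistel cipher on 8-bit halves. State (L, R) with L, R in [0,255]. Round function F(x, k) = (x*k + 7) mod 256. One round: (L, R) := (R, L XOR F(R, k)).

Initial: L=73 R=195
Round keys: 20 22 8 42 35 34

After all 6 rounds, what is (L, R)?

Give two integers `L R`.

Round 1 (k=20): L=195 R=10
Round 2 (k=22): L=10 R=32
Round 3 (k=8): L=32 R=13
Round 4 (k=42): L=13 R=9
Round 5 (k=35): L=9 R=79
Round 6 (k=34): L=79 R=140

Answer: 79 140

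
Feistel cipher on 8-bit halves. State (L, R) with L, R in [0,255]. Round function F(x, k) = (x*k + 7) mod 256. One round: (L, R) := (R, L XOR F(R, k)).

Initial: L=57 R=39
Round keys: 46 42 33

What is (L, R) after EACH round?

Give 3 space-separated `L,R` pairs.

Round 1 (k=46): L=39 R=48
Round 2 (k=42): L=48 R=192
Round 3 (k=33): L=192 R=247

Answer: 39,48 48,192 192,247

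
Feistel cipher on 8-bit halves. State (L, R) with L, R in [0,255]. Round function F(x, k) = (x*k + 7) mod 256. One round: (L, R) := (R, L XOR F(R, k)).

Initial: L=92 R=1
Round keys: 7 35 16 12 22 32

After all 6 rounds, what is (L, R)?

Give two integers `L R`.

Answer: 228 184

Derivation:
Round 1 (k=7): L=1 R=82
Round 2 (k=35): L=82 R=60
Round 3 (k=16): L=60 R=149
Round 4 (k=12): L=149 R=63
Round 5 (k=22): L=63 R=228
Round 6 (k=32): L=228 R=184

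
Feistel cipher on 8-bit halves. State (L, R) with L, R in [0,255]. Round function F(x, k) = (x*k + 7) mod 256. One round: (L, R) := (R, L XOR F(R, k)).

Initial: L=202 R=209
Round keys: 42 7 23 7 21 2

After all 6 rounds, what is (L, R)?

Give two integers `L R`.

Answer: 31 78

Derivation:
Round 1 (k=42): L=209 R=155
Round 2 (k=7): L=155 R=149
Round 3 (k=23): L=149 R=241
Round 4 (k=7): L=241 R=11
Round 5 (k=21): L=11 R=31
Round 6 (k=2): L=31 R=78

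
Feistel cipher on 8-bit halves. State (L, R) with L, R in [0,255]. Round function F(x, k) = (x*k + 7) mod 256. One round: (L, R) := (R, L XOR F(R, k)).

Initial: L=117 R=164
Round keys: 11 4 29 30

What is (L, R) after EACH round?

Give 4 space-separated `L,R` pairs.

Answer: 164,102 102,59 59,208 208,92

Derivation:
Round 1 (k=11): L=164 R=102
Round 2 (k=4): L=102 R=59
Round 3 (k=29): L=59 R=208
Round 4 (k=30): L=208 R=92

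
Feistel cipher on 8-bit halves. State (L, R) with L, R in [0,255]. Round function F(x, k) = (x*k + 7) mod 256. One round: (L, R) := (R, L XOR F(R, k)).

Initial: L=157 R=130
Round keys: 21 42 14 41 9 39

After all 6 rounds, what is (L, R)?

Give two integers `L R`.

Round 1 (k=21): L=130 R=44
Round 2 (k=42): L=44 R=189
Round 3 (k=14): L=189 R=113
Round 4 (k=41): L=113 R=157
Round 5 (k=9): L=157 R=253
Round 6 (k=39): L=253 R=15

Answer: 253 15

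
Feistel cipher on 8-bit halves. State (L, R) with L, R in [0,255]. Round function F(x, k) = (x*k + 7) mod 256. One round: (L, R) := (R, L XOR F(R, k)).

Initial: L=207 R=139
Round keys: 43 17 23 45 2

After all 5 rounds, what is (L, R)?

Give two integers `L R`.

Round 1 (k=43): L=139 R=175
Round 2 (k=17): L=175 R=45
Round 3 (k=23): L=45 R=189
Round 4 (k=45): L=189 R=109
Round 5 (k=2): L=109 R=92

Answer: 109 92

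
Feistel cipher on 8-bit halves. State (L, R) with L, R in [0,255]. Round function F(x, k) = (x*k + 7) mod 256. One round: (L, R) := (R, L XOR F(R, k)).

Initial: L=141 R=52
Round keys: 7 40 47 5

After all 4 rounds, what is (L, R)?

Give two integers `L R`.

Round 1 (k=7): L=52 R=254
Round 2 (k=40): L=254 R=131
Round 3 (k=47): L=131 R=234
Round 4 (k=5): L=234 R=26

Answer: 234 26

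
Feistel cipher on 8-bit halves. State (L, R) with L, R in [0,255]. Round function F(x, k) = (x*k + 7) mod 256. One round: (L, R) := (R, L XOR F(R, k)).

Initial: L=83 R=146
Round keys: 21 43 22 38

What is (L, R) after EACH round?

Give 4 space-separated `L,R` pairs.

Round 1 (k=21): L=146 R=82
Round 2 (k=43): L=82 R=95
Round 3 (k=22): L=95 R=99
Round 4 (k=38): L=99 R=230

Answer: 146,82 82,95 95,99 99,230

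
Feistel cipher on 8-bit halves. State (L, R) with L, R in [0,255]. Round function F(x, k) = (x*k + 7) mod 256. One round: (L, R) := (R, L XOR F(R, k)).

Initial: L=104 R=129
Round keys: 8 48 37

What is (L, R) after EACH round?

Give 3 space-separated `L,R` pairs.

Answer: 129,103 103,214 214,146

Derivation:
Round 1 (k=8): L=129 R=103
Round 2 (k=48): L=103 R=214
Round 3 (k=37): L=214 R=146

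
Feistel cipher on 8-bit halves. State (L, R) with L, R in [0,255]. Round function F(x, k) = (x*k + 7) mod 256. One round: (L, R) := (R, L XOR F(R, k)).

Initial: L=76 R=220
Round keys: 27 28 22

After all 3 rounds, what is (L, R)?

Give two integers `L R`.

Answer: 215 246

Derivation:
Round 1 (k=27): L=220 R=119
Round 2 (k=28): L=119 R=215
Round 3 (k=22): L=215 R=246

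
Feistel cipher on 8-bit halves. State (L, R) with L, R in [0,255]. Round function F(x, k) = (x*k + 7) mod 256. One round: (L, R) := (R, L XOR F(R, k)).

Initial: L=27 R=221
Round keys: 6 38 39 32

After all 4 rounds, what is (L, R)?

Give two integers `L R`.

Round 1 (k=6): L=221 R=46
Round 2 (k=38): L=46 R=6
Round 3 (k=39): L=6 R=223
Round 4 (k=32): L=223 R=225

Answer: 223 225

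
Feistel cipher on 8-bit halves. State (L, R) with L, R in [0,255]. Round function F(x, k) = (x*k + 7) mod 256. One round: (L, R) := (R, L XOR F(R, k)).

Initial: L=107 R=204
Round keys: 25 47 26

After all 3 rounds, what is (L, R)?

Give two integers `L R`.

Answer: 35 13

Derivation:
Round 1 (k=25): L=204 R=152
Round 2 (k=47): L=152 R=35
Round 3 (k=26): L=35 R=13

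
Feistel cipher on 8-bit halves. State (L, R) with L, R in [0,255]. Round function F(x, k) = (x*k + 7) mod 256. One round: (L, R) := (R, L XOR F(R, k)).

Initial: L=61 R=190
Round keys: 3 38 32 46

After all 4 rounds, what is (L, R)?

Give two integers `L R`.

Round 1 (k=3): L=190 R=124
Round 2 (k=38): L=124 R=209
Round 3 (k=32): L=209 R=91
Round 4 (k=46): L=91 R=176

Answer: 91 176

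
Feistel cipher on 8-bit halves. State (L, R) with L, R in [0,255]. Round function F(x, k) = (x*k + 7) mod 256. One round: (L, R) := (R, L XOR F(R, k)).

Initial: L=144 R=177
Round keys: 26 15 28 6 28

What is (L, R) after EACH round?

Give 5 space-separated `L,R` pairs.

Round 1 (k=26): L=177 R=145
Round 2 (k=15): L=145 R=55
Round 3 (k=28): L=55 R=154
Round 4 (k=6): L=154 R=148
Round 5 (k=28): L=148 R=173

Answer: 177,145 145,55 55,154 154,148 148,173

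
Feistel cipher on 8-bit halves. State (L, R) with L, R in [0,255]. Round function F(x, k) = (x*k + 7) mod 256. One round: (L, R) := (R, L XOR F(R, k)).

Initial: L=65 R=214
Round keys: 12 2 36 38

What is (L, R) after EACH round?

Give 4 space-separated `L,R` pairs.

Round 1 (k=12): L=214 R=78
Round 2 (k=2): L=78 R=117
Round 3 (k=36): L=117 R=53
Round 4 (k=38): L=53 R=144

Answer: 214,78 78,117 117,53 53,144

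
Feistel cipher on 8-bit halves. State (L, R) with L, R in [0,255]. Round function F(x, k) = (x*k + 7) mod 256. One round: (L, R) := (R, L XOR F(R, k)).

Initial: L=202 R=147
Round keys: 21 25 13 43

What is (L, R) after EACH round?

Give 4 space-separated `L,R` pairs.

Answer: 147,220 220,16 16,11 11,240

Derivation:
Round 1 (k=21): L=147 R=220
Round 2 (k=25): L=220 R=16
Round 3 (k=13): L=16 R=11
Round 4 (k=43): L=11 R=240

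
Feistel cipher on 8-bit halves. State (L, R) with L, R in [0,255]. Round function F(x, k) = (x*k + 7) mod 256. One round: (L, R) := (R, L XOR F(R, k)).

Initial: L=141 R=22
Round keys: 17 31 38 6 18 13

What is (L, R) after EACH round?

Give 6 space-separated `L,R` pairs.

Answer: 22,240 240,1 1,221 221,52 52,114 114,229

Derivation:
Round 1 (k=17): L=22 R=240
Round 2 (k=31): L=240 R=1
Round 3 (k=38): L=1 R=221
Round 4 (k=6): L=221 R=52
Round 5 (k=18): L=52 R=114
Round 6 (k=13): L=114 R=229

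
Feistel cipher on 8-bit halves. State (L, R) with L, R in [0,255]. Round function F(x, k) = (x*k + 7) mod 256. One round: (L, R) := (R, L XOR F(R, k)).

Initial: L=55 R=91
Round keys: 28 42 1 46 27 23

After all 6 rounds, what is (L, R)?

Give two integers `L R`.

Answer: 161 211

Derivation:
Round 1 (k=28): L=91 R=204
Round 2 (k=42): L=204 R=36
Round 3 (k=1): L=36 R=231
Round 4 (k=46): L=231 R=173
Round 5 (k=27): L=173 R=161
Round 6 (k=23): L=161 R=211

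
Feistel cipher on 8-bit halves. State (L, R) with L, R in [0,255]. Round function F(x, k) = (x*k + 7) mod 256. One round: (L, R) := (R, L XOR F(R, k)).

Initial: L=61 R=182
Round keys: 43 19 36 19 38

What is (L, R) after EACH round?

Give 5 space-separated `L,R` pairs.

Answer: 182,164 164,133 133,31 31,209 209,18

Derivation:
Round 1 (k=43): L=182 R=164
Round 2 (k=19): L=164 R=133
Round 3 (k=36): L=133 R=31
Round 4 (k=19): L=31 R=209
Round 5 (k=38): L=209 R=18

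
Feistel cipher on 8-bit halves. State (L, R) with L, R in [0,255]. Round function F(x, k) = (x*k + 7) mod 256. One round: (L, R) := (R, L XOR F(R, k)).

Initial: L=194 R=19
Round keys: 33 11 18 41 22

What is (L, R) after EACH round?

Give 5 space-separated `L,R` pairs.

Round 1 (k=33): L=19 R=184
Round 2 (k=11): L=184 R=252
Round 3 (k=18): L=252 R=7
Round 4 (k=41): L=7 R=218
Round 5 (k=22): L=218 R=196

Answer: 19,184 184,252 252,7 7,218 218,196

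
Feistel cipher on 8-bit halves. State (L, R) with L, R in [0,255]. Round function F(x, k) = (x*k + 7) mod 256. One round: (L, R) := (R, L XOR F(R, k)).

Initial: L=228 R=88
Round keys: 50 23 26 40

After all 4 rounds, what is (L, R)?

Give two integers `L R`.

Answer: 124 195

Derivation:
Round 1 (k=50): L=88 R=211
Round 2 (k=23): L=211 R=164
Round 3 (k=26): L=164 R=124
Round 4 (k=40): L=124 R=195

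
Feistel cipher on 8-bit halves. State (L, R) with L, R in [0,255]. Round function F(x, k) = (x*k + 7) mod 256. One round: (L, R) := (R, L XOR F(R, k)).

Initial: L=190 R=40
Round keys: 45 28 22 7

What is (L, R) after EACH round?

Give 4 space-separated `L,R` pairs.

Round 1 (k=45): L=40 R=177
Round 2 (k=28): L=177 R=75
Round 3 (k=22): L=75 R=200
Round 4 (k=7): L=200 R=52

Answer: 40,177 177,75 75,200 200,52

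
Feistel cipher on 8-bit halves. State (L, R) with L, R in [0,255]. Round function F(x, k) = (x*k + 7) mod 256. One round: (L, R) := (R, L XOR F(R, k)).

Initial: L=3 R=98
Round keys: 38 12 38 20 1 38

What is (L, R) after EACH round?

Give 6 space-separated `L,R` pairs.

Answer: 98,144 144,165 165,21 21,14 14,0 0,9

Derivation:
Round 1 (k=38): L=98 R=144
Round 2 (k=12): L=144 R=165
Round 3 (k=38): L=165 R=21
Round 4 (k=20): L=21 R=14
Round 5 (k=1): L=14 R=0
Round 6 (k=38): L=0 R=9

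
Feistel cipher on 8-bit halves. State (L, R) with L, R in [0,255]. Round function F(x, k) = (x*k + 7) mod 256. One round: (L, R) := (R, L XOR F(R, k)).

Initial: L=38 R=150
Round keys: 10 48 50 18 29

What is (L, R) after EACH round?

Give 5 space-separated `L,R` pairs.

Answer: 150,197 197,97 97,60 60,94 94,145

Derivation:
Round 1 (k=10): L=150 R=197
Round 2 (k=48): L=197 R=97
Round 3 (k=50): L=97 R=60
Round 4 (k=18): L=60 R=94
Round 5 (k=29): L=94 R=145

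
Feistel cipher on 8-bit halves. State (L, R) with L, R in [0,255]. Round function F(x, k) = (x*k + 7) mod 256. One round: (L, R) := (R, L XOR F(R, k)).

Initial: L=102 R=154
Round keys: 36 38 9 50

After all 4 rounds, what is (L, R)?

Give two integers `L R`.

Round 1 (k=36): L=154 R=201
Round 2 (k=38): L=201 R=71
Round 3 (k=9): L=71 R=79
Round 4 (k=50): L=79 R=50

Answer: 79 50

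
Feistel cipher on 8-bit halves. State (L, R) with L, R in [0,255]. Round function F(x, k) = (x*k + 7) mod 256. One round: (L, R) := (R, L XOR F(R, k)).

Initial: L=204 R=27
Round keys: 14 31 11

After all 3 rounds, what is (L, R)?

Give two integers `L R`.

Answer: 65 159

Derivation:
Round 1 (k=14): L=27 R=77
Round 2 (k=31): L=77 R=65
Round 3 (k=11): L=65 R=159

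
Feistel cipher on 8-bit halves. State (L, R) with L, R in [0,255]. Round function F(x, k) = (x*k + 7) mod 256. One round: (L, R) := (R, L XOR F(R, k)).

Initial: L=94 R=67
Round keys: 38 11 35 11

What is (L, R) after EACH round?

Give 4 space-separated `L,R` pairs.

Round 1 (k=38): L=67 R=167
Round 2 (k=11): L=167 R=119
Round 3 (k=35): L=119 R=235
Round 4 (k=11): L=235 R=87

Answer: 67,167 167,119 119,235 235,87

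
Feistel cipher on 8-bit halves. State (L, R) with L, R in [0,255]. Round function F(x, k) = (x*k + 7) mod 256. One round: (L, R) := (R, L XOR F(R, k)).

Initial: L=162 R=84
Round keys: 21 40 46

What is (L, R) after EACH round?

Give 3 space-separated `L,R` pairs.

Round 1 (k=21): L=84 R=73
Round 2 (k=40): L=73 R=59
Round 3 (k=46): L=59 R=232

Answer: 84,73 73,59 59,232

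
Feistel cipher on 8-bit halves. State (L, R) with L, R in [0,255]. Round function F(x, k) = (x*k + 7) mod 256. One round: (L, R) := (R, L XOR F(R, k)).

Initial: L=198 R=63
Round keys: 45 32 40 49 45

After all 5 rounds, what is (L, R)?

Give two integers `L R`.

Round 1 (k=45): L=63 R=220
Round 2 (k=32): L=220 R=184
Round 3 (k=40): L=184 R=27
Round 4 (k=49): L=27 R=138
Round 5 (k=45): L=138 R=82

Answer: 138 82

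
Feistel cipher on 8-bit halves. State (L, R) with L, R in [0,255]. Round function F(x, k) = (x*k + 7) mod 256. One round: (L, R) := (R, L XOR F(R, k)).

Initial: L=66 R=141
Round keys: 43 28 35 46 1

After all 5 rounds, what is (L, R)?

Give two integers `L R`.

Answer: 15 23

Derivation:
Round 1 (k=43): L=141 R=244
Round 2 (k=28): L=244 R=58
Round 3 (k=35): L=58 R=1
Round 4 (k=46): L=1 R=15
Round 5 (k=1): L=15 R=23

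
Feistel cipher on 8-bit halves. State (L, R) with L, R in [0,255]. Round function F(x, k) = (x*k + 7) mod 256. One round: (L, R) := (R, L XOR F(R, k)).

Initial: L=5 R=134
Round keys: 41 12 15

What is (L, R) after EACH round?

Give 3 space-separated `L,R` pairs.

Answer: 134,120 120,33 33,142

Derivation:
Round 1 (k=41): L=134 R=120
Round 2 (k=12): L=120 R=33
Round 3 (k=15): L=33 R=142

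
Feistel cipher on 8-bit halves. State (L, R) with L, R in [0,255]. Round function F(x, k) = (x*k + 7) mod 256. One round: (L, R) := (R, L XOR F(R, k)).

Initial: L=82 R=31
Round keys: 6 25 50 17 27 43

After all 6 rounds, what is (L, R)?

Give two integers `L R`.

Answer: 161 102

Derivation:
Round 1 (k=6): L=31 R=147
Round 2 (k=25): L=147 R=125
Round 3 (k=50): L=125 R=226
Round 4 (k=17): L=226 R=116
Round 5 (k=27): L=116 R=161
Round 6 (k=43): L=161 R=102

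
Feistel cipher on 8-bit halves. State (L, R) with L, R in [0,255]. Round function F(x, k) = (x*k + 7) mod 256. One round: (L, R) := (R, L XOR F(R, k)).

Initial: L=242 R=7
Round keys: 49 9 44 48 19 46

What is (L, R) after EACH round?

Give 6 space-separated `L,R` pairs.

Round 1 (k=49): L=7 R=172
Round 2 (k=9): L=172 R=20
Round 3 (k=44): L=20 R=219
Round 4 (k=48): L=219 R=3
Round 5 (k=19): L=3 R=155
Round 6 (k=46): L=155 R=226

Answer: 7,172 172,20 20,219 219,3 3,155 155,226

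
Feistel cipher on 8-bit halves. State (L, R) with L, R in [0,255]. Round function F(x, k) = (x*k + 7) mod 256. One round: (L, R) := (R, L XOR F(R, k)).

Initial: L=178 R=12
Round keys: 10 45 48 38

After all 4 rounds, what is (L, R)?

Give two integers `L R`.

Answer: 138 159

Derivation:
Round 1 (k=10): L=12 R=205
Round 2 (k=45): L=205 R=28
Round 3 (k=48): L=28 R=138
Round 4 (k=38): L=138 R=159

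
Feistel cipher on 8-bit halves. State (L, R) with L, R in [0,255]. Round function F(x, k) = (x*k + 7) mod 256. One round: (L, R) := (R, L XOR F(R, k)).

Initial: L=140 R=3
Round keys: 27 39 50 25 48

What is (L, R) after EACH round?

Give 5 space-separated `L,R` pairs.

Answer: 3,212 212,80 80,115 115,18 18,20

Derivation:
Round 1 (k=27): L=3 R=212
Round 2 (k=39): L=212 R=80
Round 3 (k=50): L=80 R=115
Round 4 (k=25): L=115 R=18
Round 5 (k=48): L=18 R=20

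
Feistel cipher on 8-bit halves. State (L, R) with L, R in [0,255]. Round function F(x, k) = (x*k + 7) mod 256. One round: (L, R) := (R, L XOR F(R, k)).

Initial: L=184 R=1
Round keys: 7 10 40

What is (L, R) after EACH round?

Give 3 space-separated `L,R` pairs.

Answer: 1,182 182,34 34,225

Derivation:
Round 1 (k=7): L=1 R=182
Round 2 (k=10): L=182 R=34
Round 3 (k=40): L=34 R=225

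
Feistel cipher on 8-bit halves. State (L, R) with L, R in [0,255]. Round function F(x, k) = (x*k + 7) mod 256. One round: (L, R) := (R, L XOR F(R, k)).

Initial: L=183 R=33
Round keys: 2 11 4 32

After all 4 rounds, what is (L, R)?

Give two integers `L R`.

Round 1 (k=2): L=33 R=254
Round 2 (k=11): L=254 R=208
Round 3 (k=4): L=208 R=185
Round 4 (k=32): L=185 R=247

Answer: 185 247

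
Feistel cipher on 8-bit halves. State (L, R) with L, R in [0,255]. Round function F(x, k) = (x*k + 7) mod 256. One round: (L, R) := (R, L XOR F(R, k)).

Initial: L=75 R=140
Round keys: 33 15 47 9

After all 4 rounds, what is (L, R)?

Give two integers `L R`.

Round 1 (k=33): L=140 R=88
Round 2 (k=15): L=88 R=163
Round 3 (k=47): L=163 R=172
Round 4 (k=9): L=172 R=176

Answer: 172 176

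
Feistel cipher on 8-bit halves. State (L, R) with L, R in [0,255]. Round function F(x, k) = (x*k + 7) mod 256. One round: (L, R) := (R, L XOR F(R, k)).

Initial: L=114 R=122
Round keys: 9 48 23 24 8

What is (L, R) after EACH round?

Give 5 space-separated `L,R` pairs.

Round 1 (k=9): L=122 R=35
Round 2 (k=48): L=35 R=237
Round 3 (k=23): L=237 R=113
Round 4 (k=24): L=113 R=114
Round 5 (k=8): L=114 R=230

Answer: 122,35 35,237 237,113 113,114 114,230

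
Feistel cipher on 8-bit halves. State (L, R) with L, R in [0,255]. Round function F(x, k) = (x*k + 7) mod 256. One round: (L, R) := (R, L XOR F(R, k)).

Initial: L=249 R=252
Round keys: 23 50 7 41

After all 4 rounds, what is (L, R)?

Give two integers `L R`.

Answer: 154 70

Derivation:
Round 1 (k=23): L=252 R=82
Round 2 (k=50): L=82 R=247
Round 3 (k=7): L=247 R=154
Round 4 (k=41): L=154 R=70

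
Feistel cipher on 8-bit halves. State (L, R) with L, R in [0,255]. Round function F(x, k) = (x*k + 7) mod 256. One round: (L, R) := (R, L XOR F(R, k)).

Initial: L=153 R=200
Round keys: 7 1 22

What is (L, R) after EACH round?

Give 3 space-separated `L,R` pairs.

Answer: 200,230 230,37 37,211

Derivation:
Round 1 (k=7): L=200 R=230
Round 2 (k=1): L=230 R=37
Round 3 (k=22): L=37 R=211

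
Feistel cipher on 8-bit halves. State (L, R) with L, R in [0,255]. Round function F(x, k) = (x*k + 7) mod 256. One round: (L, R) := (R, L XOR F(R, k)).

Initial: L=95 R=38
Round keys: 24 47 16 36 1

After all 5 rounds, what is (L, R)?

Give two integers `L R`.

Answer: 250 94

Derivation:
Round 1 (k=24): L=38 R=200
Round 2 (k=47): L=200 R=153
Round 3 (k=16): L=153 R=95
Round 4 (k=36): L=95 R=250
Round 5 (k=1): L=250 R=94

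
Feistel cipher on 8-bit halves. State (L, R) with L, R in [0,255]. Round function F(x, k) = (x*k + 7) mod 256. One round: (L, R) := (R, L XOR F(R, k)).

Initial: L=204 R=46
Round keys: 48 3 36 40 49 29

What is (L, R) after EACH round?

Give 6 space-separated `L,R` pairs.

Answer: 46,107 107,102 102,52 52,65 65,76 76,226

Derivation:
Round 1 (k=48): L=46 R=107
Round 2 (k=3): L=107 R=102
Round 3 (k=36): L=102 R=52
Round 4 (k=40): L=52 R=65
Round 5 (k=49): L=65 R=76
Round 6 (k=29): L=76 R=226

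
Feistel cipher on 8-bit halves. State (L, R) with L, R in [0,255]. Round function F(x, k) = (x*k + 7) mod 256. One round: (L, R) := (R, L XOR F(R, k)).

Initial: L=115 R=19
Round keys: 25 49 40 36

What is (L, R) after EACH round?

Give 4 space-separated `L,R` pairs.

Round 1 (k=25): L=19 R=145
Round 2 (k=49): L=145 R=219
Round 3 (k=40): L=219 R=174
Round 4 (k=36): L=174 R=164

Answer: 19,145 145,219 219,174 174,164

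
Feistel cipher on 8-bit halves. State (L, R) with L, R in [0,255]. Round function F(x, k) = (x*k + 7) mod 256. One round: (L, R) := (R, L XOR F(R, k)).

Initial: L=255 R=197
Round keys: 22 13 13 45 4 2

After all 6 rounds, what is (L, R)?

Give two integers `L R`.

Answer: 46 211

Derivation:
Round 1 (k=22): L=197 R=10
Round 2 (k=13): L=10 R=76
Round 3 (k=13): L=76 R=233
Round 4 (k=45): L=233 R=176
Round 5 (k=4): L=176 R=46
Round 6 (k=2): L=46 R=211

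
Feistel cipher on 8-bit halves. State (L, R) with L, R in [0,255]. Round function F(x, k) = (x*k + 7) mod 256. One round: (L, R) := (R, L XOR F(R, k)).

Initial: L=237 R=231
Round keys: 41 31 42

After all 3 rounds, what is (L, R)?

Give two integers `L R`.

Round 1 (k=41): L=231 R=235
Round 2 (k=31): L=235 R=155
Round 3 (k=42): L=155 R=158

Answer: 155 158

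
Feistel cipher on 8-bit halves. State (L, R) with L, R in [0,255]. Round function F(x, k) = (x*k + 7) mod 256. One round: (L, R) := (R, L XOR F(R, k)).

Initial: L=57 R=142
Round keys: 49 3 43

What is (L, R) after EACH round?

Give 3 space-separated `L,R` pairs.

Round 1 (k=49): L=142 R=12
Round 2 (k=3): L=12 R=165
Round 3 (k=43): L=165 R=178

Answer: 142,12 12,165 165,178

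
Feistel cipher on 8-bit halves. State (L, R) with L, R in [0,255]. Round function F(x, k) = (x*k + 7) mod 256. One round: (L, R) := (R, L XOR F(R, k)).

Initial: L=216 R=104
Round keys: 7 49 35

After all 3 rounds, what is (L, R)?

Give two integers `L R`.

Round 1 (k=7): L=104 R=7
Round 2 (k=49): L=7 R=54
Round 3 (k=35): L=54 R=110

Answer: 54 110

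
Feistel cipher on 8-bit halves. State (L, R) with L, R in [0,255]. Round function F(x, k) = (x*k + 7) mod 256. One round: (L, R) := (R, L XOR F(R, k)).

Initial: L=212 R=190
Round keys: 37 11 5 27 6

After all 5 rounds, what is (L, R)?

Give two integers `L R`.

Round 1 (k=37): L=190 R=169
Round 2 (k=11): L=169 R=244
Round 3 (k=5): L=244 R=98
Round 4 (k=27): L=98 R=169
Round 5 (k=6): L=169 R=159

Answer: 169 159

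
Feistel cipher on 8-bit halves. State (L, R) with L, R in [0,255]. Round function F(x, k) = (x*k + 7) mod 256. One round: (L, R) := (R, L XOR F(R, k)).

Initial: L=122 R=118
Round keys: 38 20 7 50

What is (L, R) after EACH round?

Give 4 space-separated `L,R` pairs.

Round 1 (k=38): L=118 R=241
Round 2 (k=20): L=241 R=173
Round 3 (k=7): L=173 R=51
Round 4 (k=50): L=51 R=80

Answer: 118,241 241,173 173,51 51,80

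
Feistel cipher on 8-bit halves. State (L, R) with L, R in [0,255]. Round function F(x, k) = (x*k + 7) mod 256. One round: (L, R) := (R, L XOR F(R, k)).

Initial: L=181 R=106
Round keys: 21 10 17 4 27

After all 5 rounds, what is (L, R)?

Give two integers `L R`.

Round 1 (k=21): L=106 R=12
Round 2 (k=10): L=12 R=21
Round 3 (k=17): L=21 R=96
Round 4 (k=4): L=96 R=146
Round 5 (k=27): L=146 R=13

Answer: 146 13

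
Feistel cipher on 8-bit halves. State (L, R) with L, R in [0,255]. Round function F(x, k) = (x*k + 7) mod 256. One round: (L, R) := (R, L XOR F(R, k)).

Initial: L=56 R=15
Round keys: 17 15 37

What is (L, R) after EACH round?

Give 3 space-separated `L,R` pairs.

Round 1 (k=17): L=15 R=62
Round 2 (k=15): L=62 R=166
Round 3 (k=37): L=166 R=59

Answer: 15,62 62,166 166,59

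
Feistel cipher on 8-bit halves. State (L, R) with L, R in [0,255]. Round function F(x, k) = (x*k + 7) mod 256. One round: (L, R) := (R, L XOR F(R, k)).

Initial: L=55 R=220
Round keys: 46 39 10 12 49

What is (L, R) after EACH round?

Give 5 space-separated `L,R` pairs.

Answer: 220,184 184,211 211,253 253,48 48,202

Derivation:
Round 1 (k=46): L=220 R=184
Round 2 (k=39): L=184 R=211
Round 3 (k=10): L=211 R=253
Round 4 (k=12): L=253 R=48
Round 5 (k=49): L=48 R=202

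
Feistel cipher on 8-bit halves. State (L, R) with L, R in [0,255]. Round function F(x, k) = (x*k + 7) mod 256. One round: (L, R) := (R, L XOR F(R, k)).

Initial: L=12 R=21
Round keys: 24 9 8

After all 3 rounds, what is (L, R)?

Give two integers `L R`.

Answer: 135 204

Derivation:
Round 1 (k=24): L=21 R=243
Round 2 (k=9): L=243 R=135
Round 3 (k=8): L=135 R=204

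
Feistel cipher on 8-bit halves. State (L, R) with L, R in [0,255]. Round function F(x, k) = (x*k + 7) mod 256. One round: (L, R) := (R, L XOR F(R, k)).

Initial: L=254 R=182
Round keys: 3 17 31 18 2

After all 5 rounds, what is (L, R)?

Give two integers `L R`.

Answer: 207 125

Derivation:
Round 1 (k=3): L=182 R=215
Round 2 (k=17): L=215 R=248
Round 3 (k=31): L=248 R=216
Round 4 (k=18): L=216 R=207
Round 5 (k=2): L=207 R=125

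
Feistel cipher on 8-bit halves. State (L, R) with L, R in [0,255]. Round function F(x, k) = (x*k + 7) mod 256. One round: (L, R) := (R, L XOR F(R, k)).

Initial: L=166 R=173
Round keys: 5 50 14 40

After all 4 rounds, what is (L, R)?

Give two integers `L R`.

Answer: 197 33

Derivation:
Round 1 (k=5): L=173 R=206
Round 2 (k=50): L=206 R=238
Round 3 (k=14): L=238 R=197
Round 4 (k=40): L=197 R=33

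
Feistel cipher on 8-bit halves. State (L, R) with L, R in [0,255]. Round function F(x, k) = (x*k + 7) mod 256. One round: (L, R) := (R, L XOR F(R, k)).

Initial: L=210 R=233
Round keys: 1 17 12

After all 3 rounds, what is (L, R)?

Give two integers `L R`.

Answer: 160 165

Derivation:
Round 1 (k=1): L=233 R=34
Round 2 (k=17): L=34 R=160
Round 3 (k=12): L=160 R=165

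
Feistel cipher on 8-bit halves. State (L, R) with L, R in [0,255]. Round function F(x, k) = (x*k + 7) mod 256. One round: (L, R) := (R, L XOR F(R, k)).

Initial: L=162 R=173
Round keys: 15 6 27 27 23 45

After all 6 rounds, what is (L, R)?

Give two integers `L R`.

Round 1 (k=15): L=173 R=136
Round 2 (k=6): L=136 R=154
Round 3 (k=27): L=154 R=205
Round 4 (k=27): L=205 R=60
Round 5 (k=23): L=60 R=166
Round 6 (k=45): L=166 R=9

Answer: 166 9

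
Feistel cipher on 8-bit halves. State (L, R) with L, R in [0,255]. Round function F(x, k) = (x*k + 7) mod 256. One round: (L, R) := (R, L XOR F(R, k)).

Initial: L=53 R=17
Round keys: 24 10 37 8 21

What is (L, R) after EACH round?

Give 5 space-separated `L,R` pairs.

Answer: 17,170 170,186 186,67 67,165 165,211

Derivation:
Round 1 (k=24): L=17 R=170
Round 2 (k=10): L=170 R=186
Round 3 (k=37): L=186 R=67
Round 4 (k=8): L=67 R=165
Round 5 (k=21): L=165 R=211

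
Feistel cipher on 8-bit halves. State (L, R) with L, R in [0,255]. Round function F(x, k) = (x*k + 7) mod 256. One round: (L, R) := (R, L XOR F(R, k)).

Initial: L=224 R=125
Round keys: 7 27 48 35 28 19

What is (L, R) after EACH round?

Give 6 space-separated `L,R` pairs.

Answer: 125,146 146,16 16,149 149,118 118,122 122,99

Derivation:
Round 1 (k=7): L=125 R=146
Round 2 (k=27): L=146 R=16
Round 3 (k=48): L=16 R=149
Round 4 (k=35): L=149 R=118
Round 5 (k=28): L=118 R=122
Round 6 (k=19): L=122 R=99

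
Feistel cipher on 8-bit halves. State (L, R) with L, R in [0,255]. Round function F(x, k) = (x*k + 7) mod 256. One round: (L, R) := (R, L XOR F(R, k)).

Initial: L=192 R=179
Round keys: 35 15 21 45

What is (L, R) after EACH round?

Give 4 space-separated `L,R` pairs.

Round 1 (k=35): L=179 R=64
Round 2 (k=15): L=64 R=116
Round 3 (k=21): L=116 R=203
Round 4 (k=45): L=203 R=194

Answer: 179,64 64,116 116,203 203,194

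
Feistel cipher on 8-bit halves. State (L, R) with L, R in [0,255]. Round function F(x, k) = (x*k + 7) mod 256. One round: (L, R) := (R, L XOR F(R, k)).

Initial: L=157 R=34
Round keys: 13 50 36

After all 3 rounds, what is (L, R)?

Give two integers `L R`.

Answer: 221 71

Derivation:
Round 1 (k=13): L=34 R=92
Round 2 (k=50): L=92 R=221
Round 3 (k=36): L=221 R=71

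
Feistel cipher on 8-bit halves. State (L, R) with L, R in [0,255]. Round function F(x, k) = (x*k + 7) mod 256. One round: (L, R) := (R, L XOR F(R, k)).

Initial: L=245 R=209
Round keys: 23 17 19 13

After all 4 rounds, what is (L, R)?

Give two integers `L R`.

Round 1 (k=23): L=209 R=59
Round 2 (k=17): L=59 R=35
Round 3 (k=19): L=35 R=155
Round 4 (k=13): L=155 R=197

Answer: 155 197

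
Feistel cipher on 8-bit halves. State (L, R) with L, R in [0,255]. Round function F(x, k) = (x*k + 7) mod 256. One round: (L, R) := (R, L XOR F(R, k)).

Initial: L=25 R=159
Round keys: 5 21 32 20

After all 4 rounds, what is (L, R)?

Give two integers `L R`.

Answer: 28 118

Derivation:
Round 1 (k=5): L=159 R=59
Round 2 (k=21): L=59 R=65
Round 3 (k=32): L=65 R=28
Round 4 (k=20): L=28 R=118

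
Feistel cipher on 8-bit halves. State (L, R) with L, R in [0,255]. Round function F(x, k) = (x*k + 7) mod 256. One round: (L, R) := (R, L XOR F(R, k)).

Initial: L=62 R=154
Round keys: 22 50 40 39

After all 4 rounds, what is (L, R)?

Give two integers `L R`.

Round 1 (k=22): L=154 R=125
Round 2 (k=50): L=125 R=235
Round 3 (k=40): L=235 R=194
Round 4 (k=39): L=194 R=126

Answer: 194 126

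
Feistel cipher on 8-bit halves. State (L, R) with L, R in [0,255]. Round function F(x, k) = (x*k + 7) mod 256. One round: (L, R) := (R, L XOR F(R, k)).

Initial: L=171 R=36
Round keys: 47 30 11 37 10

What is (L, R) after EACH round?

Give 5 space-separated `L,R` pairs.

Round 1 (k=47): L=36 R=8
Round 2 (k=30): L=8 R=211
Round 3 (k=11): L=211 R=16
Round 4 (k=37): L=16 R=132
Round 5 (k=10): L=132 R=63

Answer: 36,8 8,211 211,16 16,132 132,63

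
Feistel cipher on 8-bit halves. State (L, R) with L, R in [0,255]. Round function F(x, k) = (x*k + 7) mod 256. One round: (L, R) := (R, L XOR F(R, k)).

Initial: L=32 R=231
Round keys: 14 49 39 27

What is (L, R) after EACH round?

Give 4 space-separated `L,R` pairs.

Round 1 (k=14): L=231 R=137
Round 2 (k=49): L=137 R=167
Round 3 (k=39): L=167 R=241
Round 4 (k=27): L=241 R=213

Answer: 231,137 137,167 167,241 241,213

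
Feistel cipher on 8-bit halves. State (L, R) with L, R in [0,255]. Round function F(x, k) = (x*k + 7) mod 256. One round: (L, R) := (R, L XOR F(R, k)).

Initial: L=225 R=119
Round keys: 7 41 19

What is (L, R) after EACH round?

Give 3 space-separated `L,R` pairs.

Round 1 (k=7): L=119 R=169
Round 2 (k=41): L=169 R=111
Round 3 (k=19): L=111 R=237

Answer: 119,169 169,111 111,237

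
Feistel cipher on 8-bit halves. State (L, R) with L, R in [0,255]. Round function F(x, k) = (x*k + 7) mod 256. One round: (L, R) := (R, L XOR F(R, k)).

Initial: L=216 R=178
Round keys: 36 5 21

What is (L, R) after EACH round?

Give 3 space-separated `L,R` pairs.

Round 1 (k=36): L=178 R=215
Round 2 (k=5): L=215 R=136
Round 3 (k=21): L=136 R=248

Answer: 178,215 215,136 136,248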